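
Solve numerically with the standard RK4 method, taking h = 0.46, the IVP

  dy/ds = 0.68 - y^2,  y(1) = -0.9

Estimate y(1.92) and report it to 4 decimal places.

RK4: k1 = f(s_n, y_n); k2 = f(s_n + h/2, y_n + (h/2)·k1); k3 = f(s_n + h/2, y_n + (h/2)·k2); k4 = f(s_n + h, y_n + h·k3); y_{n+1} = y_n + (h/6)·(k1 + 2k2 + 2k3 + k4).
s=1.000000, y=-0.900000:
  k1 = f(1.000000, -0.900000) = -0.130000
  k2 = f(1.230000, -0.929900) = -0.184714
  k3 = f(1.230000, -0.942484) = -0.208277
  k4 = f(1.460000, -0.995807) = -0.311632
  y ← -0.900000 + (0.46/6)·(k1 + 2k2 + 2k3 + k4) = -0.994117
s=1.460000, y=-0.994117:
  k1 = f(1.460000, -0.994117) = -0.308269
  k2 = f(1.690000, -1.065019) = -0.454265
  k3 = f(1.690000, -1.098598) = -0.526917
  k4 = f(1.920000, -1.236499) = -0.848930
  y ← -0.994117 + (0.46/6)·(k1 + 2k2 + 2k3 + k4) = -1.233284
y(1.92) ≈ -1.2333

-1.2333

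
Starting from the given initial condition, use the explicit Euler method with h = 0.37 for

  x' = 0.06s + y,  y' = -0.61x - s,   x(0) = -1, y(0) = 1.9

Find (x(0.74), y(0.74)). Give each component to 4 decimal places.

0.4977, 2.0558

Euler on (x,y): x_{n+1} = x_n + h·x', y_{n+1} = y_n + h·y'.
0.000000: (-1.000000, 1.900000); f=(1.900000, 0.610000) → (-0.297000, 2.125700)
0.370000: (-0.297000, 2.125700); f=(2.147900, -0.188830) → (0.497723, 2.055833)
(x(0.74), y(0.74)) ≈ (0.4977, 2.0558)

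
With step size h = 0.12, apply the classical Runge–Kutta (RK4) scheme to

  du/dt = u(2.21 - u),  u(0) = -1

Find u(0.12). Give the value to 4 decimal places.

RK4: k1 = f(t_n, u_n); k2 = f(t_n + h/2, u_n + (h/2)·k1); k3 = f(t_n + h/2, u_n + (h/2)·k2); k4 = f(t_n + h, u_n + h·k3); u_{n+1} = u_n + (h/6)·(k1 + 2k2 + 2k3 + k4).
t=0.000000, u=-1.000000:
  k1 = f(0.000000, -1.000000) = -3.210000
  k2 = f(0.060000, -1.192600) = -4.057941
  k3 = f(0.060000, -1.243476) = -4.294317
  k4 = f(0.120000, -1.515318) = -5.645041
  u ← -1.000000 + (0.12/6)·(k1 + 2k2 + 2k3 + k4) = -1.511191
u(0.12) ≈ -1.5112

-1.5112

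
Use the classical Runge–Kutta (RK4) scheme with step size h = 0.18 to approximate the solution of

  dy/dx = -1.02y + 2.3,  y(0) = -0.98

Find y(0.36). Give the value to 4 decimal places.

RK4: k1 = f(x_n, y_n); k2 = f(x_n + h/2, y_n + (h/2)·k1); k3 = f(x_n + h/2, y_n + (h/2)·k2); k4 = f(x_n + h, y_n + h·k3); y_{n+1} = y_n + (h/6)·(k1 + 2k2 + 2k3 + k4).
x=0.000000, y=-0.980000:
  k1 = f(0.000000, -0.980000) = 3.299600
  k2 = f(0.090000, -0.683036) = 2.996697
  k3 = f(0.090000, -0.710297) = 3.024503
  k4 = f(0.180000, -0.435589) = 2.744301
  y ← -0.980000 + (0.18/6)·(k1 + 2k2 + 2k3 + k4) = -0.437411
x=0.180000, y=-0.437411:
  k1 = f(0.180000, -0.437411) = 2.746159
  k2 = f(0.270000, -0.190257) = 2.494062
  k3 = f(0.270000, -0.212945) = 2.517204
  k4 = f(0.360000, 0.015686) = 2.284000
  y ← -0.437411 + (0.18/6)·(k1 + 2k2 + 2k3 + k4) = 0.014170
y(0.36) ≈ 0.0142

0.0142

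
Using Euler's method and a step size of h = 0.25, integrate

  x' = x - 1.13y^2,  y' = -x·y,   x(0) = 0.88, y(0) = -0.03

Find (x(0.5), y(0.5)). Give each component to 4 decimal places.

Euler on (x,y): x_{n+1} = x_n + h·x', y_{n+1} = y_n + h·y'.
0.000000: (0.880000, -0.030000); f=(0.878983, 0.026400) → (1.099746, -0.023400)
0.250000: (1.099746, -0.023400); f=(1.099127, 0.025734) → (1.374528, -0.016966)
(x(0.5), y(0.5)) ≈ (1.3745, -0.0170)

1.3745, -0.0170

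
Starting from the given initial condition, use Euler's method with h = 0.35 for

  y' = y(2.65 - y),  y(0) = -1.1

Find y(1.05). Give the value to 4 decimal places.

Euler: y_{n+1} = y_n + h·f(t_n, y_n).
t=0.000000, y=-1.100000: f=-4.125000 → y ← -1.100000 + 0.35·(-4.125000) = -2.543750
t=0.350000, y=-2.543750: f=-13.211602 → y ← -2.543750 + 0.35·(-13.211602) = -7.167811
t=0.700000, y=-7.167811: f=-70.372206 → y ← -7.167811 + 0.35·(-70.372206) = -31.798083
y(1.05) ≈ -31.7981

-31.7981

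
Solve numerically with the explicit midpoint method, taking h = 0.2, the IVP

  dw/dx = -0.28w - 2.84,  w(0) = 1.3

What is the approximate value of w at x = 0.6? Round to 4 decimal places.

Midpoint: k1 = f(x_n, w_n); k2 = f(x_n + h/2, w_n + (h/2)·k1); w_{n+1} = w_n + h·k2.
x=0.000000, w=1.300000:
  k1 = f(0.000000, 1.300000) = -3.204000
  k2 = f(0.100000, 0.979600) = -3.114288
  w ← 1.300000 + 0.2·(-3.114288) = 0.677142
x=0.200000, w=0.677142:
  k1 = f(0.200000, 0.677142) = -3.029600
  k2 = f(0.300000, 0.374182) = -2.944771
  w ← 0.677142 + 0.2·(-2.944771) = 0.088188
x=0.400000, w=0.088188:
  k1 = f(0.400000, 0.088188) = -2.864693
  k2 = f(0.500000, -0.198281) = -2.784481
  w ← 0.088188 + 0.2·(-2.784481) = -0.468708
w(0.6) ≈ -0.4687

-0.4687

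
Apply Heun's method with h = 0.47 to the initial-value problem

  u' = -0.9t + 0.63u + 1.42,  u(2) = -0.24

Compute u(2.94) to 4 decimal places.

Heun: k1 = f(t_n, u_n); k2 = f(t_n + h, u_n + h·k1); u_{n+1} = u_n + (h/2)·(k1 + k2).
t=2.000000, u=-0.240000:
  k1 = f(2.000000, -0.240000) = -0.531200
  k2 = f(2.470000, -0.489664) = -1.111488
  u ← -0.240000 + (0.47/2)·(-0.531200 + (-1.111488)) = -0.626032
t=2.470000, u=-0.626032:
  k1 = f(2.470000, -0.626032) = -1.197400
  k2 = f(2.940000, -1.188810) = -1.974950
  u ← -0.626032 + (0.47/2)·(-1.197400 + (-1.974950)) = -1.371534
u(2.94) ≈ -1.3715

-1.3715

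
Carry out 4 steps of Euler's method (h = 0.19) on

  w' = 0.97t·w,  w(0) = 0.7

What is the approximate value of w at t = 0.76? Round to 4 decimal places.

0.8567

Euler: w_{n+1} = w_n + h·f(t_n, w_n).
t=0.000000, w=0.700000: f=0.000000 → w ← 0.700000 + 0.19·0.000000 = 0.700000
t=0.190000, w=0.700000: f=0.129010 → w ← 0.700000 + 0.19·0.129010 = 0.724512
t=0.380000, w=0.724512: f=0.267055 → w ← 0.724512 + 0.19·0.267055 = 0.775252
t=0.570000, w=0.775252: f=0.428637 → w ← 0.775252 + 0.19·0.428637 = 0.856693
w(0.76) ≈ 0.8567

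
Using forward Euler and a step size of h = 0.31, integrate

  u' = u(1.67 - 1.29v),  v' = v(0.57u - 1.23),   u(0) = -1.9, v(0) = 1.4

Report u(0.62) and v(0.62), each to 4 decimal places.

Euler on (u,v): u_{n+1} = u_n + h·u', v_{n+1} = v_n + h·v'.
0.000000: (-1.900000, 1.400000); f=(0.258400, -3.238200) → (-1.819896, 0.396158)
0.310000: (-1.819896, 0.396158); f=(-2.109180, -0.898225) → (-2.473742, 0.117708)
(u(0.62), v(0.62)) ≈ (-2.4737, 0.1177)

-2.4737, 0.1177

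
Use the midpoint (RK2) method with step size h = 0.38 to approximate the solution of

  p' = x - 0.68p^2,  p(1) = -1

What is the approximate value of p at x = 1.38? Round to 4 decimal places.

-0.7757

Midpoint: k1 = f(x_n, p_n); k2 = f(x_n + h/2, p_n + (h/2)·k1); p_{n+1} = p_n + h·k2.
x=1.000000, p=-1.000000:
  k1 = f(1.000000, -1.000000) = 0.320000
  k2 = f(1.190000, -0.939200) = 0.590174
  p ← -1.000000 + 0.38·0.590174 = -0.775734
p(1.38) ≈ -0.7757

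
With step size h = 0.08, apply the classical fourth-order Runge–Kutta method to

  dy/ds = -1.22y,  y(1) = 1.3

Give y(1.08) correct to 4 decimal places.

RK4: k1 = f(s_n, y_n); k2 = f(s_n + h/2, y_n + (h/2)·k1); k3 = f(s_n + h/2, y_n + (h/2)·k2); k4 = f(s_n + h, y_n + h·k3); y_{n+1} = y_n + (h/6)·(k1 + 2k2 + 2k3 + k4).
s=1.000000, y=1.300000:
  k1 = f(1.000000, 1.300000) = -1.586000
  k2 = f(1.040000, 1.236560) = -1.508603
  k3 = f(1.040000, 1.239656) = -1.512380
  k4 = f(1.080000, 1.179010) = -1.438392
  y ← 1.300000 + (0.08/6)·(k1 + 2k2 + 2k3 + k4) = 1.179115
y(1.08) ≈ 1.1791

1.1791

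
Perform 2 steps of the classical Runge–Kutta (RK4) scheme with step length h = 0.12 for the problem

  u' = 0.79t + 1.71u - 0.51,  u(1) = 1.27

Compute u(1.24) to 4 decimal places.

2.0237

RK4: k1 = f(t_n, u_n); k2 = f(t_n + h/2, u_n + (h/2)·k1); k3 = f(t_n + h/2, u_n + (h/2)·k2); k4 = f(t_n + h, u_n + h·k3); u_{n+1} = u_n + (h/6)·(k1 + 2k2 + 2k3 + k4).
t=1.000000, u=1.270000:
  k1 = f(1.000000, 1.270000) = 2.451700
  k2 = f(1.060000, 1.417102) = 2.750644
  k3 = f(1.060000, 1.435039) = 2.781316
  k4 = f(1.120000, 1.603758) = 3.117226
  u ← 1.270000 + (0.12/6)·(k1 + 2k2 + 2k3 + k4) = 1.602657
t=1.120000, u=1.602657:
  k1 = f(1.120000, 1.602657) = 3.115343
  k2 = f(1.180000, 1.789578) = 3.482378
  k3 = f(1.180000, 1.811600) = 3.520035
  k4 = f(1.240000, 2.025061) = 3.932455
  u ← 1.602657 + (0.12/6)·(k1 + 2k2 + 2k3 + k4) = 2.023709
u(1.24) ≈ 2.0237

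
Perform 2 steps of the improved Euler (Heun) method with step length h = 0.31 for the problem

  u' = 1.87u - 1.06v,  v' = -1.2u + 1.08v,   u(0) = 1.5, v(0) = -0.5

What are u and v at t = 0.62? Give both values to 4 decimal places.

6.0780, -3.8354

Heun on (u,v): k1 = f(t_n, state_n); k2 = f(t_n + h, state_n + h·k1); state_{n+1} = state_n + (h/2)·(k1 + k2).
0.000000: (1.500000, -0.500000)
  k1 = (3.335000, -2.340000)
  predictor → (2.533850, -1.225400)
  k2 = (6.037224, -4.364052)
  → (2.952695, -1.539128)
0.310000: (2.952695, -1.539128)
  k1 = (7.153015, -5.205492)
  predictor → (5.170129, -3.152831)
  k2 = (13.010142, -9.609212)
  → (6.077984, -3.835407)
(u(0.62), v(0.62)) ≈ (6.0780, -3.8354)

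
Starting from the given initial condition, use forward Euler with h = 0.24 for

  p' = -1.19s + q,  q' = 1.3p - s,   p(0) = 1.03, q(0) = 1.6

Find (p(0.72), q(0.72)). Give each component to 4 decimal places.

2.2227, 2.7534

Euler on (p,q): p_{n+1} = p_n + h·p', q_{n+1} = q_n + h·q'.
0.000000: (1.030000, 1.600000); f=(1.600000, 1.339000) → (1.414000, 1.921360)
0.240000: (1.414000, 1.921360); f=(1.635760, 1.598200) → (1.806582, 2.304928)
0.480000: (1.806582, 2.304928); f=(1.733728, 1.868557) → (2.222677, 2.753382)
(p(0.72), q(0.72)) ≈ (2.2227, 2.7534)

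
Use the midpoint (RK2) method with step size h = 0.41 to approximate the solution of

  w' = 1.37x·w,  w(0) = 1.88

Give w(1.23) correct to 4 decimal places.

Midpoint: k1 = f(x_n, w_n); k2 = f(x_n + h/2, w_n + (h/2)·k1); w_{n+1} = w_n + h·k2.
x=0.000000, w=1.880000:
  k1 = f(0.000000, 1.880000) = 0.000000
  k2 = f(0.205000, 1.880000) = 0.527998
  w ← 1.880000 + 0.41·0.527998 = 2.096479
x=0.410000, w=2.096479:
  k1 = f(0.410000, 2.096479) = 1.177592
  k2 = f(0.615000, 2.337886) = 1.969786
  w ← 2.096479 + 0.41·1.969786 = 2.904091
x=0.820000, w=2.904091:
  k1 = f(0.820000, 2.904091) = 3.262456
  k2 = f(1.025000, 3.572895) = 5.017237
  w ← 2.904091 + 0.41·5.017237 = 4.961159
w(1.23) ≈ 4.9612

4.9612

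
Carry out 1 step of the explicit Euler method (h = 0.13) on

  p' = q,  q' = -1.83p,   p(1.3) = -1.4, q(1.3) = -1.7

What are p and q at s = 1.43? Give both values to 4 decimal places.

-1.6210, -1.3669

Euler on (p,q): p_{n+1} = p_n + h·p', q_{n+1} = q_n + h·q'.
1.300000: (-1.400000, -1.700000); f=(-1.700000, 2.562000) → (-1.621000, -1.366940)
(p(1.43), q(1.43)) ≈ (-1.6210, -1.3669)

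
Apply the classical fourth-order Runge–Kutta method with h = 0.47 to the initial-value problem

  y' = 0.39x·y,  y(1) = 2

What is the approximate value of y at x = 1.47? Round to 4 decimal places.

RK4: k1 = f(x_n, y_n); k2 = f(x_n + h/2, y_n + (h/2)·k1); k3 = f(x_n + h/2, y_n + (h/2)·k2); k4 = f(x_n + h, y_n + h·k3); y_{n+1} = y_n + (h/6)·(k1 + 2k2 + 2k3 + k4).
x=1.000000, y=2.000000:
  k1 = f(1.000000, 2.000000) = 0.780000
  k2 = f(1.235000, 2.183300) = 1.051586
  k3 = f(1.235000, 2.247123) = 1.082327
  k4 = f(1.470000, 2.508694) = 1.438234
  y ← 2.000000 + (0.47/6)·(k1 + 2k2 + 2k3 + k4) = 2.508075
y(1.47) ≈ 2.5081

2.5081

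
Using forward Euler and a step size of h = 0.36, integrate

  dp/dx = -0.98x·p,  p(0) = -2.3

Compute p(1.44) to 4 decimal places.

Euler: p_{n+1} = p_n + h·f(x_n, p_n).
x=0.000000, p=-2.300000: f=0.000000 → p ← -2.300000 + 0.36·0.000000 = -2.300000
x=0.360000, p=-2.300000: f=0.811440 → p ← -2.300000 + 0.36·0.811440 = -2.007882
x=0.720000, p=-2.007882: f=1.416761 → p ← -2.007882 + 0.36·1.416761 = -1.497848
x=1.080000, p=-1.497848: f=1.585322 → p ← -1.497848 + 0.36·1.585322 = -0.927132
p(1.44) ≈ -0.9271

-0.9271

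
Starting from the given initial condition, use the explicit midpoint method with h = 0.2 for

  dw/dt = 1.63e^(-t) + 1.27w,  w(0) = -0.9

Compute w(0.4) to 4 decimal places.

Midpoint: k1 = f(t_n, w_n); k2 = f(t_n + h/2, w_n + (h/2)·k1); w_{n+1} = w_n + h·k2.
t=0.000000, w=-0.900000:
  k1 = f(0.000000, -0.900000) = 0.487000
  k2 = f(0.100000, -0.851300) = 0.393734
  w ← -0.900000 + 0.2·0.393734 = -0.821253
t=0.200000, w=-0.821253:
  k1 = f(0.200000, -0.821253) = 0.291540
  k2 = f(0.300000, -0.792099) = 0.201568
  w ← -0.821253 + 0.2·0.201568 = -0.780940
w(0.4) ≈ -0.7809

-0.7809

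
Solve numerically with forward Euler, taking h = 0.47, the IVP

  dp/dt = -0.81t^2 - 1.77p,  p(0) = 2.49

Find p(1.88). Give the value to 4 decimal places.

-0.8138

Euler: p_{n+1} = p_n + h·f(t_n, p_n).
t=0.000000, p=2.490000: f=-4.407300 → p ← 2.490000 + 0.47·(-4.407300) = 0.418569
t=0.470000, p=0.418569: f=-0.919796 → p ← 0.418569 + 0.47·(-0.919796) = -0.013735
t=0.940000, p=-0.013735: f=-0.691405 → p ← -0.013735 + 0.47·(-0.691405) = -0.338695
t=1.410000, p=-0.338695: f=-1.010870 → p ← -0.338695 + 0.47·(-1.010870) = -0.813804
p(1.88) ≈ -0.8138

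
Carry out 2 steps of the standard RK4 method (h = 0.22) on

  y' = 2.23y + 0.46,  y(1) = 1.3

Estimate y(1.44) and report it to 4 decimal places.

RK4: k1 = f(x_n, y_n); k2 = f(x_n + h/2, y_n + (h/2)·k1); k3 = f(x_n + h/2, y_n + (h/2)·k2); k4 = f(x_n + h, y_n + h·k3); y_{n+1} = y_n + (h/6)·(k1 + 2k2 + 2k3 + k4).
x=1.000000, y=1.300000:
  k1 = f(1.000000, 1.300000) = 3.359000
  k2 = f(1.110000, 1.669490) = 4.182963
  k3 = f(1.110000, 1.760126) = 4.385081
  k4 = f(1.220000, 2.264718) = 5.510321
  y ← 1.300000 + (0.22/6)·(k1 + 2k2 + 2k3 + k4) = 2.253532
x=1.220000, y=2.253532:
  k1 = f(1.220000, 2.253532) = 5.485375
  k2 = f(1.330000, 2.856923) = 6.830938
  k3 = f(1.330000, 3.004935) = 7.161005
  k4 = f(1.440000, 3.828953) = 8.998564
  y ← 2.253532 + (0.22/6)·(k1 + 2k2 + 2k3 + k4) = 3.810685
y(1.44) ≈ 3.8107

3.8107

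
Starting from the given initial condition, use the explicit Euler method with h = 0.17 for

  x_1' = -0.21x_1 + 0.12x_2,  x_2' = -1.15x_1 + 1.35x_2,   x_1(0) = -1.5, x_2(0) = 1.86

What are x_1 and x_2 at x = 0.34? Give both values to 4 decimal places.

-1.3056, 3.4476

Euler on (x_1,x_2): x_1_{n+1} = x_1_n + h·x_1', x_2_{n+1} = x_2_n + h·x_2'.
0.000000: (-1.500000, 1.860000); f=(0.538200, 4.236000) → (-1.408506, 2.580120)
0.170000: (-1.408506, 2.580120); f=(0.605401, 5.102944) → (-1.305588, 3.447620)
(x_1(0.34), x_2(0.34)) ≈ (-1.3056, 3.4476)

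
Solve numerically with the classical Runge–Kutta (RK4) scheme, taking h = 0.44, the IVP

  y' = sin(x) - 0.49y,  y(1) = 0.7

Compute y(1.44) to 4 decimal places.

RK4: k1 = f(x_n, y_n); k2 = f(x_n + h/2, y_n + (h/2)·k1); k3 = f(x_n + h/2, y_n + (h/2)·k2); k4 = f(x_n + h, y_n + h·k3); y_{n+1} = y_n + (h/6)·(k1 + 2k2 + 2k3 + k4).
x=1.000000, y=0.700000:
  k1 = f(1.000000, 0.700000) = 0.498471
  k2 = f(1.220000, 0.809664) = 0.542364
  k3 = f(1.220000, 0.819320) = 0.537632
  k4 = f(1.440000, 0.936558) = 0.532545
  y ← 0.700000 + (0.44/6)·(k1 + 2k2 + 2k3 + k4) = 0.934007
y(1.44) ≈ 0.9340

0.9340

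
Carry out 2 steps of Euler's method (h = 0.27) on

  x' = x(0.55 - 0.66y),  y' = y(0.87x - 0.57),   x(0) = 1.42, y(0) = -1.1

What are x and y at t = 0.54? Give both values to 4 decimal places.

Euler on (x,y): x_{n+1} = x_n + h·x', y_{n+1} = y_n + h·y'.
0.000000: (1.420000, -1.100000); f=(1.811920, -0.731940) → (1.909218, -1.297624)
0.270000: (1.909218, -1.297624); f=(2.685185, -1.415734) → (2.634218, -1.679872)
(x(0.54), y(0.54)) ≈ (2.6342, -1.6799)

2.6342, -1.6799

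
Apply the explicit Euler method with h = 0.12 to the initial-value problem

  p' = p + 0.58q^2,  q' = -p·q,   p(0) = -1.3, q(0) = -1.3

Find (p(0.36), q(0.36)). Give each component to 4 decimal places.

Euler on (p,q): p_{n+1} = p_n + h·p', q_{n+1} = q_n + h·q'.
0.000000: (-1.300000, -1.300000); f=(-0.319800, -1.690000) → (-1.338376, -1.502800)
0.120000: (-1.338376, -1.502800); f=(-0.028499, -2.011311) → (-1.341796, -1.744157)
0.240000: (-1.341796, -1.744157); f=(0.422613, -2.340303) → (-1.291082, -2.024994)
(p(0.36), q(0.36)) ≈ (-1.2911, -2.0250)

-1.2911, -2.0250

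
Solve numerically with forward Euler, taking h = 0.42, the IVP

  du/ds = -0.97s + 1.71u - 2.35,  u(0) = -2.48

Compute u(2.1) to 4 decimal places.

-59.7883

Euler: u_{n+1} = u_n + h·f(s_n, u_n).
s=0.000000, u=-2.480000: f=-6.590800 → u ← -2.480000 + 0.42·(-6.590800) = -5.248136
s=0.420000, u=-5.248136: f=-11.731713 → u ← -5.248136 + 0.42·(-11.731713) = -10.175455
s=0.840000, u=-10.175455: f=-20.564829 → u ← -10.175455 + 0.42·(-20.564829) = -18.812683
s=1.260000, u=-18.812683: f=-35.741888 → u ← -18.812683 + 0.42·(-35.741888) = -33.824276
s=1.680000, u=-33.824276: f=-61.819113 → u ← -33.824276 + 0.42·(-61.819113) = -59.788304
u(2.1) ≈ -59.7883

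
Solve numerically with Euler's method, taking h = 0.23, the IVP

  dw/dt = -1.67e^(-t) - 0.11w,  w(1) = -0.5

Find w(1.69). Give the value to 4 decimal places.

-0.7959

Euler: w_{n+1} = w_n + h·f(t_n, w_n).
t=1.000000, w=-0.500000: f=-0.559359 → w ← -0.500000 + 0.23·(-0.559359) = -0.628652
t=1.230000, w=-0.628652: f=-0.418977 → w ← -0.628652 + 0.23·(-0.418977) = -0.725017
t=1.460000, w=-0.725017: f=-0.308083 → w ← -0.725017 + 0.23·(-0.308083) = -0.795876
w(1.69) ≈ -0.7959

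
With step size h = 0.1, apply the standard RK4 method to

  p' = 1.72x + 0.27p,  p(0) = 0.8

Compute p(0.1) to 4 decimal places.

RK4: k1 = f(x_n, p_n); k2 = f(x_n + h/2, p_n + (h/2)·k1); k3 = f(x_n + h/2, p_n + (h/2)·k2); k4 = f(x_n + h, p_n + h·k3); p_{n+1} = p_n + (h/6)·(k1 + 2k2 + 2k3 + k4).
x=0.000000, p=0.800000:
  k1 = f(0.000000, 0.800000) = 0.216000
  k2 = f(0.050000, 0.810800) = 0.304916
  k3 = f(0.050000, 0.815246) = 0.306116
  k4 = f(0.100000, 0.830612) = 0.396265
  p ← 0.800000 + (0.1/6)·(k1 + 2k2 + 2k3 + k4) = 0.830572
p(0.1) ≈ 0.8306

0.8306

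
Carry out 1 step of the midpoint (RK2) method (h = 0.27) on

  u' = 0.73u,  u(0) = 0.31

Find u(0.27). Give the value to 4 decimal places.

0.3771

Midpoint: k1 = f(s_n, u_n); k2 = f(s_n + h/2, u_n + (h/2)·k1); u_{n+1} = u_n + h·k2.
s=0.000000, u=0.310000:
  k1 = f(0.000000, 0.310000) = 0.226300
  k2 = f(0.135000, 0.340550) = 0.248602
  u ← 0.310000 + 0.27·0.248602 = 0.377123
u(0.27) ≈ 0.3771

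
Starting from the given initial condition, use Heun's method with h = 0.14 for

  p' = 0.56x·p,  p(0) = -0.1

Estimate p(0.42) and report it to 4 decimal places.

Heun: k1 = f(x_n, p_n); k2 = f(x_n + h, p_n + h·k1); p_{n+1} = p_n + (h/2)·(k1 + k2).
x=0.000000, p=-0.100000:
  k1 = f(0.000000, -0.100000) = 0.000000
  k2 = f(0.140000, -0.100000) = -0.007840
  p ← -0.100000 + (0.14/2)·(0.000000 + (-0.007840)) = -0.100549
x=0.140000, p=-0.100549:
  k1 = f(0.140000, -0.100549) = -0.007883
  k2 = f(0.280000, -0.101652) = -0.015939
  p ← -0.100549 + (0.14/2)·(-0.007883 + (-0.015939)) = -0.102216
x=0.280000, p=-0.102216:
  k1 = f(0.280000, -0.102216) = -0.016028
  k2 = f(0.420000, -0.104460) = -0.024569
  p ← -0.102216 + (0.14/2)·(-0.016028 + (-0.024569)) = -0.105058
p(0.42) ≈ -0.1051

-0.1051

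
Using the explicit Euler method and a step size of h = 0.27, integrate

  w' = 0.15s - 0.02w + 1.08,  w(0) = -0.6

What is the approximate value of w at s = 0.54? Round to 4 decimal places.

-0.0010

Euler: w_{n+1} = w_n + h·f(s_n, w_n).
s=0.000000, w=-0.600000: f=1.092000 → w ← -0.600000 + 0.27·1.092000 = -0.305160
s=0.270000, w=-0.305160: f=1.126603 → w ← -0.305160 + 0.27·1.126603 = -0.000977
w(0.54) ≈ -0.0010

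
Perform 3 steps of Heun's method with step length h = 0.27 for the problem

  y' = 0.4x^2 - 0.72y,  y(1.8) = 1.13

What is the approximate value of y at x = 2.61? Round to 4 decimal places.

1.8900

Heun: k1 = f(x_n, y_n); k2 = f(x_n + h, y_n + h·k1); y_{n+1} = y_n + (h/2)·(k1 + k2).
x=1.800000, y=1.130000:
  k1 = f(1.800000, 1.130000) = 0.482400
  k2 = f(2.070000, 1.260248) = 0.806581
  y ← 1.130000 + (0.27/2)·(0.482400 + 0.806581) = 1.304012
x=2.070000, y=1.304012:
  k1 = f(2.070000, 1.304012) = 0.775071
  k2 = f(2.340000, 1.513282) = 1.100677
  y ← 1.304012 + (0.27/2)·(0.775071 + 1.100677) = 1.557239
x=2.340000, y=1.557239:
  k1 = f(2.340000, 1.557239) = 1.069028
  k2 = f(2.610000, 1.845876) = 1.395809
  y ← 1.557239 + (0.27/2)·(1.069028 + 1.395809) = 1.889992
y(2.61) ≈ 1.8900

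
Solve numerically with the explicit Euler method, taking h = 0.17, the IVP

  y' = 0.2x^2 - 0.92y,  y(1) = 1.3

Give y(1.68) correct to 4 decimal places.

Euler: y_{n+1} = y_n + h·f(x_n, y_n).
x=1.000000, y=1.300000: f=-0.996000 → y ← 1.300000 + 0.17·(-0.996000) = 1.130680
x=1.170000, y=1.130680: f=-0.766446 → y ← 1.130680 + 0.17·(-0.766446) = 1.000384
x=1.340000, y=1.000384: f=-0.561234 → y ← 1.000384 + 0.17·(-0.561234) = 0.904975
x=1.510000, y=0.904975: f=-0.376557 → y ← 0.904975 + 0.17·(-0.376557) = 0.840960
y(1.68) ≈ 0.8410

0.8410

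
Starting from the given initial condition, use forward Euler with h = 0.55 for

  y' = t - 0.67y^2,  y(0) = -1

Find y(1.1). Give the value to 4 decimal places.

Euler: y_{n+1} = y_n + h·f(t_n, y_n).
t=0.000000, y=-1.000000: f=-0.670000 → y ← -1.000000 + 0.55·(-0.670000) = -1.368500
t=0.550000, y=-1.368500: f=-0.704771 → y ← -1.368500 + 0.55·(-0.704771) = -1.756124
y(1.1) ≈ -1.7561

-1.7561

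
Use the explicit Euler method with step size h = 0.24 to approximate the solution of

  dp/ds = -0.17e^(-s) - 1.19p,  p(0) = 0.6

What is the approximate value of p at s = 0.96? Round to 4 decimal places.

0.0871

Euler: p_{n+1} = p_n + h·f(s_n, p_n).
s=0.000000, p=0.600000: f=-0.884000 → p ← 0.600000 + 0.24·(-0.884000) = 0.387840
s=0.240000, p=0.387840: f=-0.595256 → p ← 0.387840 + 0.24·(-0.595256) = 0.244978
s=0.480000, p=0.244978: f=-0.396718 → p ← 0.244978 + 0.24·(-0.396718) = 0.149766
s=0.720000, p=0.149766: f=-0.260970 → p ← 0.149766 + 0.24·(-0.260970) = 0.087134
p(0.96) ≈ 0.0871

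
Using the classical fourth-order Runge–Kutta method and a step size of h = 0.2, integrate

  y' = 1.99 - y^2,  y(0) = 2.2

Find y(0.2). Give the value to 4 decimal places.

1.8122

RK4: k1 = f(t_n, y_n); k2 = f(t_n + h/2, y_n + (h/2)·k1); k3 = f(t_n + h/2, y_n + (h/2)·k2); k4 = f(t_n + h, y_n + h·k3); y_{n+1} = y_n + (h/6)·(k1 + 2k2 + 2k3 + k4).
t=0.000000, y=2.200000:
  k1 = f(0.000000, 2.200000) = -2.850000
  k2 = f(0.100000, 1.915000) = -1.677225
  k3 = f(0.100000, 2.032278) = -2.140152
  k4 = f(0.200000, 1.771970) = -1.149876
  y ← 2.200000 + (0.2/6)·(k1 + 2k2 + 2k3 + k4) = 1.812179
y(0.2) ≈ 1.8122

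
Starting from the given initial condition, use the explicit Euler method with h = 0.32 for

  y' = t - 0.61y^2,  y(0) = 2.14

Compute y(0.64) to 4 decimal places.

1.0454

Euler: y_{n+1} = y_n + h·f(t_n, y_n).
t=0.000000, y=2.140000: f=-2.793556 → y ← 2.140000 + 0.32·(-2.793556) = 1.246062
t=0.320000, y=1.246062: f=-0.627129 → y ← 1.246062 + 0.32·(-0.627129) = 1.045381
y(0.64) ≈ 1.0454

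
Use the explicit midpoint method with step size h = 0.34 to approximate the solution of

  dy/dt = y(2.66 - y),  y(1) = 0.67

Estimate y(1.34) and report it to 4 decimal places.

1.2076

Midpoint: k1 = f(t_n, y_n); k2 = f(t_n + h/2, y_n + (h/2)·k1); y_{n+1} = y_n + h·k2.
t=1.000000, y=0.670000:
  k1 = f(1.000000, 0.670000) = 1.333300
  k2 = f(1.170000, 0.896661) = 1.581117
  y ← 0.670000 + 0.34·1.581117 = 1.207580
y(1.34) ≈ 1.2076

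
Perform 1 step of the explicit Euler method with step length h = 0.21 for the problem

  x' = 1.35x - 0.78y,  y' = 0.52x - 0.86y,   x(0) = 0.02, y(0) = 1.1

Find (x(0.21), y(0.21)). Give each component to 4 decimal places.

-0.1545, 0.9035

Euler on (x,y): x_{n+1} = x_n + h·x', y_{n+1} = y_n + h·y'.
0.000000: (0.020000, 1.100000); f=(-0.831000, -0.935600) → (-0.154510, 0.903524)
(x(0.21), y(0.21)) ≈ (-0.1545, 0.9035)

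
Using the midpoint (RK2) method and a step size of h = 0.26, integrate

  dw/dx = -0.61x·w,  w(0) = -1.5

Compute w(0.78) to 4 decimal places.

Midpoint: k1 = f(x_n, w_n); k2 = f(x_n + h/2, w_n + (h/2)·k1); w_{n+1} = w_n + h·k2.
x=0.000000, w=-1.500000:
  k1 = f(0.000000, -1.500000) = 0.000000
  k2 = f(0.130000, -1.500000) = 0.118950
  w ← -1.500000 + 0.26·0.118950 = -1.469073
x=0.260000, w=-1.469073:
  k1 = f(0.260000, -1.469073) = 0.232995
  k2 = f(0.390000, -1.438784) = 0.342287
  w ← -1.469073 + 0.26·0.342287 = -1.380078
x=0.520000, w=-1.380078:
  k1 = f(0.520000, -1.380078) = 0.437761
  k2 = f(0.650000, -1.323170) = 0.524637
  w ← -1.380078 + 0.26·0.524637 = -1.243673
w(0.78) ≈ -1.2437

-1.2437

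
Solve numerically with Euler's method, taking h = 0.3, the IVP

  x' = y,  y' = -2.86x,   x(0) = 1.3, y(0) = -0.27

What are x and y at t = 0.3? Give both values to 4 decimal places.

1.2190, -1.3854

Euler on (x,y): x_{n+1} = x_n + h·x', y_{n+1} = y_n + h·y'.
0.000000: (1.300000, -0.270000); f=(-0.270000, -3.718000) → (1.219000, -1.385400)
(x(0.3), y(0.3)) ≈ (1.2190, -1.3854)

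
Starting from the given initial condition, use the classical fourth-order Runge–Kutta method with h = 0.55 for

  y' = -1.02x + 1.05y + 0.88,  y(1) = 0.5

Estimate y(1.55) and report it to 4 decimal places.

RK4: k1 = f(x_n, y_n); k2 = f(x_n + h/2, y_n + (h/2)·k1); k3 = f(x_n + h/2, y_n + (h/2)·k2); k4 = f(x_n + h, y_n + h·k3); y_{n+1} = y_n + (h/6)·(k1 + 2k2 + 2k3 + k4).
x=1.000000, y=0.500000:
  k1 = f(1.000000, 0.500000) = 0.385000
  k2 = f(1.275000, 0.605875) = 0.215669
  k3 = f(1.275000, 0.559309) = 0.166774
  k4 = f(1.550000, 0.591726) = -0.079688
  y ← 0.500000 + (0.55/6)·(k1 + 2k2 + 2k3 + k4) = 0.598102
y(1.55) ≈ 0.5981

0.5981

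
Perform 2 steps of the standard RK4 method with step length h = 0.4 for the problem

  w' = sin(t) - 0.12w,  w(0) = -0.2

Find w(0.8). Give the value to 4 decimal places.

0.1119

RK4: k1 = f(t_n, w_n); k2 = f(t_n + h/2, w_n + (h/2)·k1); k3 = f(t_n + h/2, w_n + (h/2)·k2); k4 = f(t_n + h, w_n + h·k3); w_{n+1} = w_n + (h/6)·(k1 + 2k2 + 2k3 + k4).
t=0.000000, w=-0.200000:
  k1 = f(0.000000, -0.200000) = 0.024000
  k2 = f(0.200000, -0.195200) = 0.222093
  k3 = f(0.200000, -0.155581) = 0.217339
  k4 = f(0.400000, -0.113064) = 0.402986
  w ← -0.200000 + (0.4/6)·(k1 + 2k2 + 2k3 + k4) = -0.112943
t=0.400000, w=-0.112943:
  k1 = f(0.400000, -0.112943) = 0.402972
  k2 = f(0.600000, -0.032349) = 0.568524
  k3 = f(0.600000, 0.000762) = 0.564551
  k4 = f(0.800000, 0.112877) = 0.703811
  w ← -0.112943 + (0.4/6)·(k1 + 2k2 + 2k3 + k4) = 0.111919
w(0.8) ≈ 0.1119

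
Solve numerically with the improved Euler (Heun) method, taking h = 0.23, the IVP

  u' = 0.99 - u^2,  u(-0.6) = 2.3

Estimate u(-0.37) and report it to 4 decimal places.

1.7217

Heun: k1 = f(s_n, u_n); k2 = f(s_n + h, u_n + h·k1); u_{n+1} = u_n + (h/2)·(k1 + k2).
s=-0.600000, u=2.300000:
  k1 = f(-0.600000, 2.300000) = -4.300000
  k2 = f(-0.370000, 1.311000) = -0.728721
  u ← 2.300000 + (0.23/2)·(-4.300000 + (-0.728721)) = 1.721697
u(-0.37) ≈ 1.7217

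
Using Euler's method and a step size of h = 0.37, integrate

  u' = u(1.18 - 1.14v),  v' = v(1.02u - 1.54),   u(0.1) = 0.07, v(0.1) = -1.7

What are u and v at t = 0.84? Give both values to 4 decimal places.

0.2659, -0.3781

Euler on (u,v): u_{n+1} = u_n + h·u', v_{n+1} = v_n + h·v'.
0.100000: (0.070000, -1.700000); f=(0.218260, 2.496620) → (0.150756, -0.776251)
0.470000: (0.150756, -0.776251); f=(0.311300, 1.076061) → (0.265937, -0.378108)
(u(0.84), v(0.84)) ≈ (0.2659, -0.3781)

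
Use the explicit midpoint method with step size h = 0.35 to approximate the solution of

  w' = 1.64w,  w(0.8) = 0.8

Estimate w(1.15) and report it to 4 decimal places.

1.3910

Midpoint: k1 = f(t_n, w_n); k2 = f(t_n + h/2, w_n + (h/2)·k1); w_{n+1} = w_n + h·k2.
t=0.800000, w=0.800000:
  k1 = f(0.800000, 0.800000) = 1.312000
  k2 = f(0.975000, 1.029600) = 1.688544
  w ← 0.800000 + 0.35·1.688544 = 1.390990
w(1.15) ≈ 1.3910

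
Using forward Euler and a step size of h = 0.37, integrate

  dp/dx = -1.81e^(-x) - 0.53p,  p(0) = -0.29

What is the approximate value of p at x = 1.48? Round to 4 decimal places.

Euler: p_{n+1} = p_n + h·f(x_n, p_n).
x=0.000000, p=-0.290000: f=-1.656300 → p ← -0.290000 + 0.37·(-1.656300) = -0.902831
x=0.370000, p=-0.902831: f=-0.771729 → p ← -0.902831 + 0.37·(-0.771729) = -1.188371
x=0.740000, p=-1.188371: f=-0.233740 → p ← -1.188371 + 0.37·(-0.233740) = -1.274854
x=1.110000, p=-1.274854: f=0.079171 → p ← -1.274854 + 0.37·0.079171 = -1.245561
p(1.48) ≈ -1.2456

-1.2456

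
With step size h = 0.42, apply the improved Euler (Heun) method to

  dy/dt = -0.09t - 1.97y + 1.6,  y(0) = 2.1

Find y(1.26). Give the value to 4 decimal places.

0.9504

Heun: k1 = f(t_n, y_n); k2 = f(t_n + h, y_n + h·k1); y_{n+1} = y_n + (h/2)·(k1 + k2).
t=0.000000, y=2.100000:
  k1 = f(0.000000, 2.100000) = -2.537000
  k2 = f(0.420000, 1.034460) = -0.475686
  y ← 2.100000 + (0.42/2)·(-2.537000 + (-0.475686)) = 1.467336
t=0.420000, y=1.467336:
  k1 = f(0.420000, 1.467336) = -1.328452
  k2 = f(0.840000, 0.909386) = -0.267091
  y ← 1.467336 + (0.42/2)·(-1.328452 + (-0.267091)) = 1.132272
t=0.840000, y=1.132272:
  k1 = f(0.840000, 1.132272) = -0.706176
  k2 = f(1.260000, 0.835678) = -0.159686
  y ← 1.132272 + (0.42/2)·(-0.706176 + (-0.159686)) = 0.950441
y(1.26) ≈ 0.9504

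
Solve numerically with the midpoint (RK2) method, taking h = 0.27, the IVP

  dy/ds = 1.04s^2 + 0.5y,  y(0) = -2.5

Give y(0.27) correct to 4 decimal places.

Midpoint: k1 = f(s_n, y_n); k2 = f(s_n + h/2, y_n + (h/2)·k1); y_{n+1} = y_n + h·k2.
s=0.000000, y=-2.500000:
  k1 = f(0.000000, -2.500000) = -1.250000
  k2 = f(0.135000, -2.668750) = -1.315421
  y ← -2.500000 + 0.27·(-1.315421) = -2.855164
y(0.27) ≈ -2.8552

-2.8552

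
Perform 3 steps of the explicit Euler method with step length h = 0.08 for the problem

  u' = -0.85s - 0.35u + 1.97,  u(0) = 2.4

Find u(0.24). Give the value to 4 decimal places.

Euler: u_{n+1} = u_n + h·f(s_n, u_n).
s=0.000000, u=2.400000: f=1.130000 → u ← 2.400000 + 0.08·1.130000 = 2.490400
s=0.080000, u=2.490400: f=1.030360 → u ← 2.490400 + 0.08·1.030360 = 2.572829
s=0.160000, u=2.572829: f=0.933510 → u ← 2.572829 + 0.08·0.933510 = 2.647510
u(0.24) ≈ 2.6475

2.6475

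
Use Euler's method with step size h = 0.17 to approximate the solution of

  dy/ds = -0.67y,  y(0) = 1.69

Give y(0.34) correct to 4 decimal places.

Euler: y_{n+1} = y_n + h·f(s_n, y_n).
s=0.000000, y=1.690000: f=-1.132300 → y ← 1.690000 + 0.17·(-1.132300) = 1.497509
s=0.170000, y=1.497509: f=-1.003331 → y ← 1.497509 + 0.17·(-1.003331) = 1.326943
y(0.34) ≈ 1.3269

1.3269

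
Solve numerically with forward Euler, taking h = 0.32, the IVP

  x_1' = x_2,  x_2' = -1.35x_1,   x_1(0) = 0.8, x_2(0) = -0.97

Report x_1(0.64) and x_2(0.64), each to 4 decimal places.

0.0686, -1.5271

Euler on (x_1,x_2): x_1_{n+1} = x_1_n + h·x_1', x_2_{n+1} = x_2_n + h·x_2'.
0.000000: (0.800000, -0.970000); f=(-0.970000, -1.080000) → (0.489600, -1.315600)
0.320000: (0.489600, -1.315600); f=(-1.315600, -0.660960) → (0.068608, -1.527107)
(x_1(0.64), x_2(0.64)) ≈ (0.0686, -1.5271)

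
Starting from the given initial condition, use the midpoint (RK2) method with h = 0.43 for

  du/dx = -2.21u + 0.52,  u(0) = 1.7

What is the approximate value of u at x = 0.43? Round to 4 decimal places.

0.9695

Midpoint: k1 = f(x_n, u_n); k2 = f(x_n + h/2, u_n + (h/2)·k1); u_{n+1} = u_n + h·k2.
x=0.000000, u=1.700000:
  k1 = f(0.000000, 1.700000) = -3.237000
  k2 = f(0.215000, 1.004045) = -1.698939
  u ← 1.700000 + 0.43·(-1.698939) = 0.969456
u(0.43) ≈ 0.9695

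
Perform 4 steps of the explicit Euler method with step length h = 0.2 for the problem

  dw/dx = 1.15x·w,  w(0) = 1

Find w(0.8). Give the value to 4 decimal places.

1.2999

Euler: w_{n+1} = w_n + h·f(x_n, w_n).
x=0.000000, w=1.000000: f=0.000000 → w ← 1.000000 + 0.2·0.000000 = 1.000000
x=0.200000, w=1.000000: f=0.230000 → w ← 1.000000 + 0.2·0.230000 = 1.046000
x=0.400000, w=1.046000: f=0.481160 → w ← 1.046000 + 0.2·0.481160 = 1.142232
x=0.600000, w=1.142232: f=0.788140 → w ← 1.142232 + 0.2·0.788140 = 1.299860
w(0.8) ≈ 1.2999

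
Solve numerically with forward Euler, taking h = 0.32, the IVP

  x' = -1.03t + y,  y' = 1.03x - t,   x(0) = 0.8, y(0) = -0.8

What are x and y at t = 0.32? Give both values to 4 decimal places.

Euler on (x,y): x_{n+1} = x_n + h·x', y_{n+1} = y_n + h·y'.
0.000000: (0.800000, -0.800000); f=(-0.800000, 0.824000) → (0.544000, -0.536320)
(x(0.32), y(0.32)) ≈ (0.5440, -0.5363)

0.5440, -0.5363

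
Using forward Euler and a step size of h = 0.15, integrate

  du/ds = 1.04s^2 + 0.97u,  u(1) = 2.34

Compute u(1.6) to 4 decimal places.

5.1642

Euler: u_{n+1} = u_n + h·f(s_n, u_n).
s=1.000000, u=2.340000: f=3.309800 → u ← 2.340000 + 0.15·3.309800 = 2.836470
s=1.150000, u=2.836470: f=4.126776 → u ← 2.836470 + 0.15·4.126776 = 3.455486
s=1.300000, u=3.455486: f=5.109422 → u ← 3.455486 + 0.15·5.109422 = 4.221900
s=1.450000, u=4.221900: f=6.281843 → u ← 4.221900 + 0.15·6.281843 = 5.164176
u(1.6) ≈ 5.1642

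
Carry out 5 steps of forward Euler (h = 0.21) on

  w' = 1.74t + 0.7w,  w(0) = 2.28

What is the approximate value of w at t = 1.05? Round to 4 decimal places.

Euler: w_{n+1} = w_n + h·f(t_n, w_n).
t=0.000000, w=2.280000: f=1.596000 → w ← 2.280000 + 0.21·1.596000 = 2.615160
t=0.210000, w=2.615160: f=2.196012 → w ← 2.615160 + 0.21·2.196012 = 3.076323
t=0.420000, w=3.076323: f=2.884226 → w ← 3.076323 + 0.21·2.884226 = 3.682010
t=0.630000, w=3.682010: f=3.673607 → w ← 3.682010 + 0.21·3.673607 = 4.453467
t=0.840000, w=4.453467: f=4.579027 → w ← 4.453467 + 0.21·4.579027 = 5.415063
w(1.05) ≈ 5.4151

5.4151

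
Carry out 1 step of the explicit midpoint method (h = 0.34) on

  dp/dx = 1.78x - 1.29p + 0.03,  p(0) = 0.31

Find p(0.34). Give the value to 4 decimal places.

0.3147

Midpoint: k1 = f(x_n, p_n); k2 = f(x_n + h/2, p_n + (h/2)·k1); p_{n+1} = p_n + h·k2.
x=0.000000, p=0.310000:
  k1 = f(0.000000, 0.310000) = -0.369900
  k2 = f(0.170000, 0.247117) = 0.013819
  p ← 0.310000 + 0.34·0.013819 = 0.314698
p(0.34) ≈ 0.3147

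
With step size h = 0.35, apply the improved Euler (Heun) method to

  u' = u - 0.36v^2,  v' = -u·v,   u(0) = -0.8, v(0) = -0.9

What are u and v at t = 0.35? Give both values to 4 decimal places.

Heun on (u,v): k1 = f(t_n, state_n); k2 = f(t_n + h, state_n + h·k1); state_{n+1} = state_n + (h/2)·(k1 + k2).
0.000000: (-0.800000, -0.900000)
  k1 = (-1.091600, -0.720000)
  predictor → (-1.182060, -1.152000)
  k2 = (-1.659817, -1.361733)
  → (-1.281498, -1.264303)
(u(0.35), v(0.35)) ≈ (-1.2815, -1.2643)

-1.2815, -1.2643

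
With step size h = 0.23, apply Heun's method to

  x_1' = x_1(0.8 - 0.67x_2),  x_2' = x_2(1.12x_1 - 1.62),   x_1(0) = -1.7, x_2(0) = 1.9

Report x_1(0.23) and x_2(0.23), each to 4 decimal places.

-1.7049, 0.9927

Heun on (x_1,x_2): k1 = f(t_n, state_n); k2 = f(t_n + h, state_n + h·k1); state_{n+1} = state_n + (h/2)·(k1 + k2).
0.000000: (-1.700000, 1.900000)
  k1 = (0.804100, -6.695600)
  predictor → (-1.515057, 0.360012)
  k2 = (-0.846602, -1.194111)
  → (-1.704888, 0.992683)
(x_1(0.23), x_2(0.23)) ≈ (-1.7049, 0.9927)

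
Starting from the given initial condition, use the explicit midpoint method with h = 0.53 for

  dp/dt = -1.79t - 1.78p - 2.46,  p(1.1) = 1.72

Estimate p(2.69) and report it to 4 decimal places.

Midpoint: k1 = f(t_n, p_n); k2 = f(t_n + h/2, p_n + (h/2)·k1); p_{n+1} = p_n + h·k2.
t=1.100000, p=1.720000:
  k1 = f(1.100000, 1.720000) = -7.490600
  k2 = f(1.365000, -0.265009) = -4.431634
  p ← 1.720000 + 0.53·(-4.431634) = -0.628766
t=1.630000, p=-0.628766:
  k1 = f(1.630000, -0.628766) = -4.258497
  k2 = f(1.895000, -1.757268) = -2.724114
  p ← -0.628766 + 0.53·(-2.724114) = -2.072546
t=2.160000, p=-2.072546:
  k1 = f(2.160000, -2.072546) = -2.637268
  k2 = f(2.425000, -2.771422) = -1.867618
  p ← -2.072546 + 0.53·(-1.867618) = -3.062384
p(2.69) ≈ -3.0624

-3.0624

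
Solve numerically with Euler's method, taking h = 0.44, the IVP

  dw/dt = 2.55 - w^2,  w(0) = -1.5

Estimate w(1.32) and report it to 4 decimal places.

-0.4506

Euler: w_{n+1} = w_n + h·f(t_n, w_n).
t=0.000000, w=-1.500000: f=0.300000 → w ← -1.500000 + 0.44·0.300000 = -1.368000
t=0.440000, w=-1.368000: f=0.678576 → w ← -1.368000 + 0.44·0.678576 = -1.069427
t=0.880000, w=-1.069427: f=1.406327 → w ← -1.069427 + 0.44·1.406327 = -0.450643
w(1.32) ≈ -0.4506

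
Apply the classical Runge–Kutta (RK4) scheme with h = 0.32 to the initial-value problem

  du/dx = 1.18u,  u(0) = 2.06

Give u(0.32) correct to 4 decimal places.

RK4: k1 = f(x_n, u_n); k2 = f(x_n + h/2, u_n + (h/2)·k1); k3 = f(x_n + h/2, u_n + (h/2)·k2); k4 = f(x_n + h, u_n + h·k3); u_{n+1} = u_n + (h/6)·(k1 + 2k2 + 2k3 + k4).
x=0.000000, u=2.060000:
  k1 = f(0.000000, 2.060000) = 2.430800
  k2 = f(0.160000, 2.448928) = 2.889735
  k3 = f(0.160000, 2.522358) = 2.976382
  k4 = f(0.320000, 3.012442) = 3.554682
  u ← 2.060000 + (0.32/6)·(k1 + 2k2 + 2k3 + k4) = 3.004945
u(0.32) ≈ 3.0049

3.0049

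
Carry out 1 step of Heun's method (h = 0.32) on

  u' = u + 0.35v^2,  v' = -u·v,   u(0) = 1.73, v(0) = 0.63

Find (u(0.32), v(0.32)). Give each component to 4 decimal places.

2.4059, 0.3509

Heun on (u,v): k1 = f(t_n, state_n); k2 = f(t_n + h, state_n + h·k1); state_{n+1} = state_n + (h/2)·(k1 + k2).
0.000000: (1.730000, 0.630000)
  k1 = (1.868915, -1.089900)
  predictor → (2.328053, 0.281232)
  k2 = (2.355735, -0.654723)
  → (2.405944, 0.350860)
(u(0.32), v(0.32)) ≈ (2.4059, 0.3509)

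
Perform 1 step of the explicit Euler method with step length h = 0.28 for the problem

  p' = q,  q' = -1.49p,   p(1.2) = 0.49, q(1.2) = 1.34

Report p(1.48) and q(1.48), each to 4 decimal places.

0.8652, 1.1356

Euler on (p,q): p_{n+1} = p_n + h·p', q_{n+1} = q_n + h·q'.
1.200000: (0.490000, 1.340000); f=(1.340000, -0.730100) → (0.865200, 1.135572)
(p(1.48), q(1.48)) ≈ (0.8652, 1.1356)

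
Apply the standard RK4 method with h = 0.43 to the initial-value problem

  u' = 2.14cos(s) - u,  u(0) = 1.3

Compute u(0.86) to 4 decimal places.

RK4: k1 = f(s_n, u_n); k2 = f(s_n + h/2, u_n + (h/2)·k1); k3 = f(s_n + h/2, u_n + (h/2)·k2); k4 = f(s_n + h, u_n + h·k3); u_{n+1} = u_n + (h/6)·(k1 + 2k2 + 2k3 + k4).
s=0.000000, u=1.300000:
  k1 = f(0.000000, 1.300000) = 0.840000
  k2 = f(0.215000, 1.480600) = 0.610129
  k3 = f(0.215000, 1.431178) = 0.659552
  k4 = f(0.430000, 1.583607) = 0.361579
  u ← 1.300000 + (0.43/6)·(k1 + 2k2 + 2k3 + k4) = 1.568101
s=0.430000, u=1.568101:
  k1 = f(0.430000, 1.568101) = 0.377086
  k2 = f(0.645000, 1.649174) = 0.060899
  k3 = f(0.645000, 1.581194) = 0.128879
  k4 = f(0.860000, 1.623519) = -0.227303
  u ← 1.568101 + (0.43/6)·(k1 + 2k2 + 2k3 + k4) = 1.606037
u(0.86) ≈ 1.6060

1.6060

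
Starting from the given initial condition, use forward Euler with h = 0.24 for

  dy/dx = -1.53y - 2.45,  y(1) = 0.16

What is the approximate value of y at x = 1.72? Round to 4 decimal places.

Euler: y_{n+1} = y_n + h·f(x_n, y_n).
x=1.000000, y=0.160000: f=-2.694800 → y ← 0.160000 + 0.24·(-2.694800) = -0.486752
x=1.240000, y=-0.486752: f=-1.705269 → y ← -0.486752 + 0.24·(-1.705269) = -0.896017
x=1.480000, y=-0.896017: f=-1.079095 → y ← -0.896017 + 0.24·(-1.079095) = -1.154999
y(1.72) ≈ -1.1550

-1.1550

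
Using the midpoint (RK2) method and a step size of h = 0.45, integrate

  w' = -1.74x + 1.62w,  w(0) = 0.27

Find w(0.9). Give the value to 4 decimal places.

0.0659

Midpoint: k1 = f(x_n, w_n); k2 = f(x_n + h/2, w_n + (h/2)·k1); w_{n+1} = w_n + h·k2.
x=0.000000, w=0.270000:
  k1 = f(0.000000, 0.270000) = 0.437400
  k2 = f(0.225000, 0.368415) = 0.205332
  w ← 0.270000 + 0.45·0.205332 = 0.362400
x=0.450000, w=0.362400:
  k1 = f(0.450000, 0.362400) = -0.195913
  k2 = f(0.675000, 0.318319) = -0.658823
  w ← 0.362400 + 0.45·(-0.658823) = 0.065929
w(0.9) ≈ 0.0659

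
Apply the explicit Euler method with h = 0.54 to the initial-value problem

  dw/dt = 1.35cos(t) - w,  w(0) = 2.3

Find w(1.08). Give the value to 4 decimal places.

1.4473

Euler: w_{n+1} = w_n + h·f(t_n, w_n).
t=0.000000, w=2.300000: f=-0.950000 → w ← 2.300000 + 0.54·(-0.950000) = 1.787000
t=0.540000, w=1.787000: f=-0.629093 → w ← 1.787000 + 0.54·(-0.629093) = 1.447290
w(1.08) ≈ 1.4473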